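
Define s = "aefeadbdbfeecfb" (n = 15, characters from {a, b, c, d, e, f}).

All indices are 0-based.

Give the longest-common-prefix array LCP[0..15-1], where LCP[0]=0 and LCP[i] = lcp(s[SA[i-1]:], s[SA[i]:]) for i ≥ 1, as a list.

rank | idx | suffix
   0 |   4 | adbdbfeecfb
   1 |   0 | aefeadbdbfeecfb
   2 |  14 | b
   3 |   6 | bdbfeecfb
   4 |   8 | bfeecfb
   5 |  12 | cfb
   6 |   5 | dbdbfeecfb
   7 |   7 | dbfeecfb
   8 |   3 | eadbdbfeecfb
   9 |  11 | ecfb
  10 |  10 | eecfb
  11 |   1 | efeadbdbfeecfb
  12 |  13 | fb
  13 |   2 | feadbdbfeecfb
  14 |   9 | feecfb

SA = [4, 0, 14, 6, 8, 12, 5, 7, 3, 11, 10, 1, 13, 2, 9]
[i] adj suffixes → lcp
  [1] 4/0 → 1 ('a')
  [2] 0/14 → 0 ('')
  [3] 14/6 → 1 ('b')
  [4] 6/8 → 1 ('b')
  [5] 8/12 → 0 ('')
  [6] 12/5 → 0 ('')
  [7] 5/7 → 2 ('db')
  [8] 7/3 → 0 ('')
  [9] 3/11 → 1 ('e')
  [10] 11/10 → 1 ('e')
  [11] 10/1 → 1 ('e')
  [12] 1/13 → 0 ('')
  [13] 13/2 → 1 ('f')
  [14] 2/9 → 2 ('fe')

[0, 1, 0, 1, 1, 0, 0, 2, 0, 1, 1, 1, 0, 1, 2]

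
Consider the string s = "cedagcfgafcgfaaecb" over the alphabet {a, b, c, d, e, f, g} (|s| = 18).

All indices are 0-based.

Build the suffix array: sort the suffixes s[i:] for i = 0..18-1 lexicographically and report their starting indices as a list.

rank→(start, suffix):
  0 → (13, 'aaecb')
  1 → (14, 'aecb')
  2 → (8, 'afcgfaaecb')
  3 → (3, 'agcfgafcgfaaecb')
  4 → (17, 'b')
  5 → (16, 'cb')
  6 → (0, 'cedagcfgafcgfaaecb')
  7 → (5, 'cfgafcgfaaecb')
  8 → (10, 'cgfaaecb')
  9 → (2, 'dagcfgafcgfaaecb')
  10 → (15, 'ecb')
  11 → (1, 'edagcfgafcgfaaecb')
  12 → (12, 'faaecb')
  13 → (9, 'fcgfaaecb')
  14 → (6, 'fgafcgfaaecb')
  15 → (7, 'gafcgfaaecb')
  16 → (4, 'gcfgafcgfaaecb')
  17 → (11, 'gfaaecb')

[13, 14, 8, 3, 17, 16, 0, 5, 10, 2, 15, 1, 12, 9, 6, 7, 4, 11]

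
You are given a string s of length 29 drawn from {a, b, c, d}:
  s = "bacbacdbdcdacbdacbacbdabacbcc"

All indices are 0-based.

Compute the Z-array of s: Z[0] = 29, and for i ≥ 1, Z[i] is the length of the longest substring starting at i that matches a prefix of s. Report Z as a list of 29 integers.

Z[0]=29
i=1: outside box; Z[1]=0
i=2: outside box; Z[2]=0
i=3: outside box; Z[3]=3 grow→box=[3,6)
i=4: min(r-i=2, Z[1]=0)=0; Z[4]=0
i=5: min(r-i=1, Z[2]=0)=0; Z[5]=0
i=6: outside box; Z[6]=0
i=7: outside box; Z[7]=1 grow→box=[7,8)
i=8: outside box; Z[8]=0
i=9: outside box; Z[9]=0
i=10: outside box; Z[10]=0
i=11: outside box; Z[11]=0
i=12: outside box; Z[12]=0
i=13: outside box; Z[13]=1 grow→box=[13,14)
i=14: outside box; Z[14]=0
i=15: outside box; Z[15]=0
i=16: outside box; Z[16]=0
i=17: outside box; Z[17]=4 grow→box=[17,21)
i=18: min(r-i=3, Z[1]=0)=0; Z[18]=0
i=19: min(r-i=2, Z[2]=0)=0; Z[19]=0
i=20: min(r-i=1, Z[3]=3)=1; Z[20]=1
i=21: outside box; Z[21]=0
i=22: outside box; Z[22]=0
i=23: outside box; Z[23]=4 grow→box=[23,27)
i=24: min(r-i=3, Z[1]=0)=0; Z[24]=0
i=25: min(r-i=2, Z[2]=0)=0; Z[25]=0
i=26: min(r-i=1, Z[3]=3)=1; Z[26]=1
i=27: outside box; Z[27]=0
i=28: outside box; Z[28]=0

[29, 0, 0, 3, 0, 0, 0, 1, 0, 0, 0, 0, 0, 1, 0, 0, 0, 4, 0, 0, 1, 0, 0, 4, 0, 0, 1, 0, 0]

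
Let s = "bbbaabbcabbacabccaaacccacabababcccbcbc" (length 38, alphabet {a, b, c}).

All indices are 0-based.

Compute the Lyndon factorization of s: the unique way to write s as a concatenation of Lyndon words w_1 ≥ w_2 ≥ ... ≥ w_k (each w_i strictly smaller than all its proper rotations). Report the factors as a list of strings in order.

emit factor 1: 'b' (i=0, period=1)
emit factor 2: 'b' (i=1, period=1)
emit factor 3: 'b' (i=2, period=1)
emit factor 4: 'aabbcabbacabcc' (i=3, period=14)
emit factor 5: 'aaacccacabababcccbcbc' (i=17, period=21)

["b", "b", "b", "aabbcabbacabcc", "aaacccacabababcccbcbc"]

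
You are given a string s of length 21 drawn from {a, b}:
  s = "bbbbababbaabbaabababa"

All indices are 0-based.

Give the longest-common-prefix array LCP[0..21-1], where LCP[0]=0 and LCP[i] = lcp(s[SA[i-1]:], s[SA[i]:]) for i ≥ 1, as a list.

[0, 1, 3, 1, 3, 5, 4, 2, 6, 0, 2, 4, 2, 4, 5, 3, 1, 5, 3, 2, 3]

rank→(start, suffix):
  0 → (20, 'a')
  1 → (13, 'aabababa')
  2 → (9, 'aabbaabababa')
  3 → (18, 'aba')
  4 → (16, 'ababa')
  5 → (14, 'abababa')
  6 → (4, 'ababbaabbaabababa')
  7 → (10, 'abbaabababa')
  8 → (6, 'abbaabbaabababa')
  9 → (19, 'ba')
  10 → (12, 'baabababa')
  11 → (8, 'baabbaabababa')
  12 → (17, 'baba')
  13 → (15, 'bababa')
  14 → (3, 'bababbaabbaabababa')
  15 → (5, 'babbaabbaabababa')
  16 → (11, 'bbaabababa')
  17 → (7, 'bbaabbaabababa')
  18 → (2, 'bbababbaabbaabababa')
  19 → (1, 'bbbababbaabbaabababa')
  20 → (0, 'bbbbababbaabbaabababa')

SA = [20, 13, 9, 18, 16, 14, 4, 10, 6, 19, 12, 8, 17, 15, 3, 5, 11, 7, 2, 1, 0]
rank  pair      lcp
   1  s[20:],s[13:]  1  'a'
   2  s[13:],s[9:]  3  'aab'
   3  s[9:],s[18:]  1  'a'
   4  s[18:],s[16:]  3  'aba'
   5  s[16:],s[14:]  5  'ababa'
   6  s[14:],s[4:]  4  'abab'
   7  s[4:],s[10:]  2  'ab'
   8  s[10:],s[6:]  6  'abbaab'
   9  s[6:],s[19:]  0  ''
  10  s[19:],s[12:]  2  'ba'
  11  s[12:],s[8:]  4  'baab'
  12  s[8:],s[17:]  2  'ba'
  13  s[17:],s[15:]  4  'baba'
  14  s[15:],s[3:]  5  'babab'
  15  s[3:],s[5:]  3  'bab'
  16  s[5:],s[11:]  1  'b'
  17  s[11:],s[7:]  5  'bbaab'
  18  s[7:],s[2:]  3  'bba'
  19  s[2:],s[1:]  2  'bb'
  20  s[1:],s[0:]  3  'bbb'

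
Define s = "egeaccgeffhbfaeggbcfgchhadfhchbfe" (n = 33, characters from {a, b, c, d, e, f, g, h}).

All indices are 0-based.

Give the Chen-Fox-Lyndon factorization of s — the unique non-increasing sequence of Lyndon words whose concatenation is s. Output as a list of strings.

emit factor 1: 'eg' (i=0, period=2)
emit factor 2: 'e' (i=2, period=1)
emit factor 3: 'accgeffhbfaeggbcfgchhadfhchbfe' (i=3, period=30)

["eg", "e", "accgeffhbfaeggbcfgchhadfhchbfe"]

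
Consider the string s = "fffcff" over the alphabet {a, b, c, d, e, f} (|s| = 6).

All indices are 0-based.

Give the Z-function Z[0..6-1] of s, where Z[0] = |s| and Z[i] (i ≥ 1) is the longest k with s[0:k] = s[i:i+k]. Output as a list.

Z[0]=6
i=1: outside box; Z[1]=2 extend→box=[1,3)
i=2: min(r-i=1, Z[1]=2)=1; Z[2]=1
i=3: outside box; Z[3]=0
i=4: outside box; Z[4]=2 extend→box=[4,6)
i=5: min(r-i=1, Z[1]=2)=1; Z[5]=1

[6, 2, 1, 0, 2, 1]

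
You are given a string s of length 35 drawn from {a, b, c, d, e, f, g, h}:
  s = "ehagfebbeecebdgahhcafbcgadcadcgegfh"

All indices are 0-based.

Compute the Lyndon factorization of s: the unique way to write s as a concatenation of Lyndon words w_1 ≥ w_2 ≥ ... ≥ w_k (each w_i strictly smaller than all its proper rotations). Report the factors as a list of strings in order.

["eh", "agfebbeecebdgahhc", "afbcg", "adcadcgegfh"]

emit factor 1: 'eh' (i=0, period=2)
emit factor 2: 'agfebbeecebdgahhc' (i=2, period=17)
emit factor 3: 'afbcg' (i=19, period=5)
emit factor 4: 'adcadcgegfh' (i=24, period=11)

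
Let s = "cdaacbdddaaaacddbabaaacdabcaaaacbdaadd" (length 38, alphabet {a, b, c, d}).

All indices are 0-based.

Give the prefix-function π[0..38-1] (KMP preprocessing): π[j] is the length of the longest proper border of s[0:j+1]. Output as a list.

[0, 0, 0, 0, 1, 0, 0, 0, 0, 0, 0, 0, 0, 1, 2, 0, 0, 0, 0, 0, 0, 0, 1, 2, 3, 0, 1, 0, 0, 0, 0, 1, 0, 0, 0, 0, 0, 0]

π[0] = 0
j=1 s[j]='d': π[1]=0 (border '')
j=2 s[j]='a': π[2]=0 (border '')
j=3 s[j]='a': π[3]=0 (border '')
j=4 s[j]='c': π[4]=1 (border 'c')
j=5 s[j]='b': k: 1→0; π[5]=0 (border '')
j=6 s[j]='d': π[6]=0 (border '')
j=7 s[j]='d': π[7]=0 (border '')
j=8 s[j]='d': π[8]=0 (border '')
j=9 s[j]='a': π[9]=0 (border '')
j=10 s[j]='a': π[10]=0 (border '')
j=11 s[j]='a': π[11]=0 (border '')
j=12 s[j]='a': π[12]=0 (border '')
j=13 s[j]='c': π[13]=1 (border 'c')
j=14 s[j]='d': π[14]=2 (border 'cd')
j=15 s[j]='d': k: 2→0; π[15]=0 (border '')
j=16 s[j]='b': π[16]=0 (border '')
j=17 s[j]='a': π[17]=0 (border '')
j=18 s[j]='b': π[18]=0 (border '')
j=19 s[j]='a': π[19]=0 (border '')
j=20 s[j]='a': π[20]=0 (border '')
j=21 s[j]='a': π[21]=0 (border '')
j=22 s[j]='c': π[22]=1 (border 'c')
j=23 s[j]='d': π[23]=2 (border 'cd')
j=24 s[j]='a': π[24]=3 (border 'cda')
j=25 s[j]='b': k: 3→0; π[25]=0 (border '')
j=26 s[j]='c': π[26]=1 (border 'c')
j=27 s[j]='a': k: 1→0; π[27]=0 (border '')
j=28 s[j]='a': π[28]=0 (border '')
j=29 s[j]='a': π[29]=0 (border '')
j=30 s[j]='a': π[30]=0 (border '')
j=31 s[j]='c': π[31]=1 (border 'c')
j=32 s[j]='b': k: 1→0; π[32]=0 (border '')
j=33 s[j]='d': π[33]=0 (border '')
j=34 s[j]='a': π[34]=0 (border '')
j=35 s[j]='a': π[35]=0 (border '')
j=36 s[j]='d': π[36]=0 (border '')
j=37 s[j]='d': π[37]=0 (border '')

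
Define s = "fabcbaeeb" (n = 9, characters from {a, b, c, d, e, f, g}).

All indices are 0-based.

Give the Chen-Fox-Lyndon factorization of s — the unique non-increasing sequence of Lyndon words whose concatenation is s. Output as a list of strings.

["f", "abcbaeeb"]

emit factor 1: 'f' (i=0, period=1)
emit factor 2: 'abcbaeeb' (i=1, period=8)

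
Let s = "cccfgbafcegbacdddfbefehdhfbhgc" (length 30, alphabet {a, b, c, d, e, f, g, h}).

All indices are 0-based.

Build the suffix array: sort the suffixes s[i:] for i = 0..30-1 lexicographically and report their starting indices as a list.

sorted suffixes:
  #0 SA[0]=12  'acdddfbefehdhfbhgc'
  #1 SA[1]=6  'afcegbacdddfbefehdhfbhgc'
  #2 SA[2]=11  'bacdddfbefehdhfbhgc'
  #3 SA[3]=5  'bafcegbacdddfbefehdhfbhgc'
  #4 SA[4]=18  'befehdhfbhgc'
  #5 SA[5]=26  'bhgc'
  #6 SA[6]=29  'c'
  #7 SA[7]=0  'cccfgbafcegbacdddfbefehdhfbhgc'
  #8 SA[8]=1  'ccfgbafcegbacdddfbefehdhfbhgc'
  #9 SA[9]=13  'cdddfbefehdhfbhgc'
  #10 SA[10]=8  'cegbacdddfbefehdhfbhgc'
  #11 SA[11]=2  'cfgbafcegbacdddfbefehdhfbhgc'
  #12 SA[12]=14  'dddfbefehdhfbhgc'
  #13 SA[13]=15  'ddfbefehdhfbhgc'
  #14 SA[14]=16  'dfbefehdhfbhgc'
  #15 SA[15]=23  'dhfbhgc'
  #16 SA[16]=19  'efehdhfbhgc'
  #17 SA[17]=9  'egbacdddfbefehdhfbhgc'
  #18 SA[18]=21  'ehdhfbhgc'
  #19 SA[19]=17  'fbefehdhfbhgc'
  #20 SA[20]=25  'fbhgc'
  #21 SA[21]=7  'fcegbacdddfbefehdhfbhgc'
  #22 SA[22]=20  'fehdhfbhgc'
  #23 SA[23]=3  'fgbafcegbacdddfbefehdhfbhgc'
  #24 SA[24]=10  'gbacdddfbefehdhfbhgc'
  #25 SA[25]=4  'gbafcegbacdddfbefehdhfbhgc'
  #26 SA[26]=28  'gc'
  #27 SA[27]=22  'hdhfbhgc'
  #28 SA[28]=24  'hfbhgc'
  #29 SA[29]=27  'hgc'

[12, 6, 11, 5, 18, 26, 29, 0, 1, 13, 8, 2, 14, 15, 16, 23, 19, 9, 21, 17, 25, 7, 20, 3, 10, 4, 28, 22, 24, 27]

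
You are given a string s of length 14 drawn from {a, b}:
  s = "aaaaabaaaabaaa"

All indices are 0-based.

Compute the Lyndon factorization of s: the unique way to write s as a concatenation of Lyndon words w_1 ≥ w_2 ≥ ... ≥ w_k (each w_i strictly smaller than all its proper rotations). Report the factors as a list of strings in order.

["aaaaabaaaab", "a", "a", "a"]

emit factor 1: 'aaaaabaaaab' (i=0, period=11)
emit factor 2: 'a' (i=11, period=1)
emit factor 3: 'a' (i=12, period=1)
emit factor 4: 'a' (i=13, period=1)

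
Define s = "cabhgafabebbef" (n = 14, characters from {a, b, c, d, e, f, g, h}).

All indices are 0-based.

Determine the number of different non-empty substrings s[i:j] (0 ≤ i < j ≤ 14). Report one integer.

rank | idx | suffix
   0 |   7 | abebbef
   1 |   1 | abhgafabebbef
   2 |   5 | afabebbef
   3 |  10 | bbef
   4 |   8 | bebbef
   5 |  11 | bef
   6 |   2 | bhgafabebbef
   7 |   0 | cabhgafabebbef
   8 |   9 | ebbef
   9 |  12 | ef
  10 |  13 | f
  11 |   6 | fabebbef
  12 |   4 | gafabebbef
  13 |   3 | hgafabebbef

SA = [7, 1, 5, 10, 8, 11, 2, 0, 9, 12, 13, 6, 4, 3]
[i] adj suffixes → lcp
  [1] 7/1 → 2 ('ab')
  [2] 1/5 → 1 ('a')
  [3] 5/10 → 0 ('')
  [4] 10/8 → 1 ('b')
  [5] 8/11 → 2 ('be')
  [6] 11/2 → 1 ('b')
  [7] 2/0 → 0 ('')
  [8] 0/9 → 0 ('')
  [9] 9/12 → 1 ('e')
  [10] 12/13 → 0 ('')
  [11] 13/6 → 1 ('f')
  [12] 6/4 → 0 ('')
  [13] 4/3 → 0 ('')

n(n+1)/2 = 14·15/2 = 105
Σ LCP = 0 + 2 + 1 + 0 + 1 + 2 + 1 + 0 + 0 + 1 + 0 + 1 + 0 + 0 = 9
distinct = 105 − 9 = 96

96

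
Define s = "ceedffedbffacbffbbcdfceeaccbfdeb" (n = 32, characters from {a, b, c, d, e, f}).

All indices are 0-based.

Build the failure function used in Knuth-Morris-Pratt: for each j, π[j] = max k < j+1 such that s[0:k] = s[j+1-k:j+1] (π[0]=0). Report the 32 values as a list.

[0, 0, 0, 0, 0, 0, 0, 0, 0, 0, 0, 0, 1, 0, 0, 0, 0, 0, 1, 0, 0, 1, 2, 3, 0, 1, 1, 0, 0, 0, 0, 0]

π[0] = 0
j=1 s[j]='e': π[1]=0 (border '')
j=2 s[j]='e': π[2]=0 (border '')
j=3 s[j]='d': π[3]=0 (border '')
j=4 s[j]='f': π[4]=0 (border '')
j=5 s[j]='f': π[5]=0 (border '')
j=6 s[j]='e': π[6]=0 (border '')
j=7 s[j]='d': π[7]=0 (border '')
j=8 s[j]='b': π[8]=0 (border '')
j=9 s[j]='f': π[9]=0 (border '')
j=10 s[j]='f': π[10]=0 (border '')
j=11 s[j]='a': π[11]=0 (border '')
j=12 s[j]='c': π[12]=1 (border 'c')
j=13 s[j]='b': k: 1→0; π[13]=0 (border '')
j=14 s[j]='f': π[14]=0 (border '')
j=15 s[j]='f': π[15]=0 (border '')
j=16 s[j]='b': π[16]=0 (border '')
j=17 s[j]='b': π[17]=0 (border '')
j=18 s[j]='c': π[18]=1 (border 'c')
j=19 s[j]='d': k: 1→0; π[19]=0 (border '')
j=20 s[j]='f': π[20]=0 (border '')
j=21 s[j]='c': π[21]=1 (border 'c')
j=22 s[j]='e': π[22]=2 (border 'ce')
j=23 s[j]='e': π[23]=3 (border 'cee')
j=24 s[j]='a': k: 3→0; π[24]=0 (border '')
j=25 s[j]='c': π[25]=1 (border 'c')
j=26 s[j]='c': k: 1→0; π[26]=1 (border 'c')
j=27 s[j]='b': k: 1→0; π[27]=0 (border '')
j=28 s[j]='f': π[28]=0 (border '')
j=29 s[j]='d': π[29]=0 (border '')
j=30 s[j]='e': π[30]=0 (border '')
j=31 s[j]='b': π[31]=0 (border '')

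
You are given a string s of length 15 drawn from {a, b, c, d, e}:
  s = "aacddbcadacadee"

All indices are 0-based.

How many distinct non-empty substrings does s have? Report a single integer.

106

rank | idx | suffix
   0 |   0 | aacddbcadacadee
   1 |   9 | acadee
   2 |   1 | acddbcadacadee
   3 |   7 | adacadee
   4 |  11 | adee
   5 |   5 | bcadacadee
   6 |   6 | cadacadee
   7 |  10 | cadee
   8 |   2 | cddbcadacadee
   9 |   8 | dacadee
  10 |   4 | dbcadacadee
  11 |   3 | ddbcadacadee
  12 |  12 | dee
  13 |  14 | e
  14 |  13 | ee

SA = [0, 9, 1, 7, 11, 5, 6, 10, 2, 8, 4, 3, 12, 14, 13]
rank  pair      lcp
   1  s[0:],s[9:]  1  'a'
   2  s[9:],s[1:]  2  'ac'
   3  s[1:],s[7:]  1  'a'
   4  s[7:],s[11:]  2  'ad'
   5  s[11:],s[5:]  0  ''
   6  s[5:],s[6:]  0  ''
   7  s[6:],s[10:]  3  'cad'
   8  s[10:],s[2:]  1  'c'
   9  s[2:],s[8:]  0  ''
  10  s[8:],s[4:]  1  'd'
  11  s[4:],s[3:]  1  'd'
  12  s[3:],s[12:]  1  'd'
  13  s[12:],s[14:]  0  ''
  14  s[14:],s[13:]  1  'e'

n(n+1)/2 = 15·16/2 = 120
Σ LCP = 0 + 1 + 2 + 1 + 2 + 0 + 0 + 3 + 1 + 0 + 1 + 1 + 1 + 0 + 1 = 14
distinct = 120 − 14 = 106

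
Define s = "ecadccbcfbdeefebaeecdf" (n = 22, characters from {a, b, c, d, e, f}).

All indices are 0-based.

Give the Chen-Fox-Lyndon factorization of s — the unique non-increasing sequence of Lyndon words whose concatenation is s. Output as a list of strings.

emit factor 1: 'e' (i=0, period=1)
emit factor 2: 'c' (i=1, period=1)
emit factor 3: 'adccbcfbdeefebaeecdf' (i=2, period=20)

["e", "c", "adccbcfbdeefebaeecdf"]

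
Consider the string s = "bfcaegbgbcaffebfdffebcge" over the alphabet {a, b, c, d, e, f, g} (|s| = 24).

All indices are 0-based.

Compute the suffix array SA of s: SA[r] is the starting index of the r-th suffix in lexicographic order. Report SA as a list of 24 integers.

[3, 10, 8, 20, 0, 14, 6, 2, 9, 21, 16, 23, 19, 13, 4, 1, 15, 18, 12, 17, 11, 7, 5, 22]

rank | idx | suffix
   0 |   3 | aegbgbcaffebfdffebcge
   1 |  10 | affebfdffebcge
   2 |   8 | bcaffebfdffebcge
   3 |  20 | bcge
   4 |   0 | bfcaegbgbcaffebfdffebcge
   5 |  14 | bfdffebcge
   6 |   6 | bgbcaffebfdffebcge
   7 |   2 | caegbgbcaffebfdffebcge
   8 |   9 | caffebfdffebcge
   9 |  21 | cge
  10 |  16 | dffebcge
  11 |  23 | e
  12 |  19 | ebcge
  13 |  13 | ebfdffebcge
  14 |   4 | egbgbcaffebfdffebcge
  15 |   1 | fcaegbgbcaffebfdffebcge
  16 |  15 | fdffebcge
  17 |  18 | febcge
  18 |  12 | febfdffebcge
  19 |  17 | ffebcge
  20 |  11 | ffebfdffebcge
  21 |   7 | gbcaffebfdffebcge
  22 |   5 | gbgbcaffebfdffebcge
  23 |  22 | ge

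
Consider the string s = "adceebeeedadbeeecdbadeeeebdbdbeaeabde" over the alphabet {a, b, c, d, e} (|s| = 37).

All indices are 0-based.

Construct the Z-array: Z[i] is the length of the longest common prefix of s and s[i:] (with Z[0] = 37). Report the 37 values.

Z[0]=37
i=1: fresh scan; Z[1]=0
i=2: fresh scan; Z[2]=0
i=3: fresh scan; Z[3]=0
i=4: fresh scan; Z[4]=0
i=5: fresh scan; Z[5]=0
i=6: fresh scan; Z[6]=0
i=7: fresh scan; Z[7]=0
i=8: fresh scan; Z[8]=0
i=9: fresh scan; Z[9]=0
i=10: fresh scan; Z[10]=2 grow→box=[10,12)
i=11: min(r-i=1, Z[1]=0)=0; Z[11]=0
i=12: fresh scan; Z[12]=0
i=13: fresh scan; Z[13]=0
i=14: fresh scan; Z[14]=0
i=15: fresh scan; Z[15]=0
i=16: fresh scan; Z[16]=0
i=17: fresh scan; Z[17]=0
i=18: fresh scan; Z[18]=0
i=19: fresh scan; Z[19]=2 grow→box=[19,21)
i=20: min(r-i=1, Z[1]=0)=0; Z[20]=0
i=21: fresh scan; Z[21]=0
i=22: fresh scan; Z[22]=0
i=23: fresh scan; Z[23]=0
i=24: fresh scan; Z[24]=0
i=25: fresh scan; Z[25]=0
i=26: fresh scan; Z[26]=0
i=27: fresh scan; Z[27]=0
i=28: fresh scan; Z[28]=0
i=29: fresh scan; Z[29]=0
i=30: fresh scan; Z[30]=0
i=31: fresh scan; Z[31]=1 grow→box=[31,32)
i=32: fresh scan; Z[32]=0
i=33: fresh scan; Z[33]=1 grow→box=[33,34)
i=34: fresh scan; Z[34]=0
i=35: fresh scan; Z[35]=0
i=36: fresh scan; Z[36]=0

[37, 0, 0, 0, 0, 0, 0, 0, 0, 0, 2, 0, 0, 0, 0, 0, 0, 0, 0, 2, 0, 0, 0, 0, 0, 0, 0, 0, 0, 0, 0, 1, 0, 1, 0, 0, 0]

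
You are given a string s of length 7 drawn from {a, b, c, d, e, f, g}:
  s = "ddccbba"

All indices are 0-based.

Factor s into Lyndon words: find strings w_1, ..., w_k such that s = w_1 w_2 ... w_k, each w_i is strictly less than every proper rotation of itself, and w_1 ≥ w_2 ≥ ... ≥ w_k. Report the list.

["d", "d", "c", "c", "b", "b", "a"]

emit factor 1: 'd' (i=0, period=1)
emit factor 2: 'd' (i=1, period=1)
emit factor 3: 'c' (i=2, period=1)
emit factor 4: 'c' (i=3, period=1)
emit factor 5: 'b' (i=4, period=1)
emit factor 6: 'b' (i=5, period=1)
emit factor 7: 'a' (i=6, period=1)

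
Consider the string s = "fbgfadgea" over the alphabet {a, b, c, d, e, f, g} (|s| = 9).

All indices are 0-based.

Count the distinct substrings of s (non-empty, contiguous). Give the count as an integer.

42

rank | idx | suffix
   0 |   8 | a
   1 |   4 | adgea
   2 |   1 | bgfadgea
   3 |   5 | dgea
   4 |   7 | ea
   5 |   3 | fadgea
   6 |   0 | fbgfadgea
   7 |   6 | gea
   8 |   2 | gfadgea

SA = [8, 4, 1, 5, 7, 3, 0, 6, 2]
[i] adj suffixes → lcp
  [1] 8/4 → 1 ('a')
  [2] 4/1 → 0 ('')
  [3] 1/5 → 0 ('')
  [4] 5/7 → 0 ('')
  [5] 7/3 → 0 ('')
  [6] 3/0 → 1 ('f')
  [7] 0/6 → 0 ('')
  [8] 6/2 → 1 ('g')

n(n+1)/2 = 9·10/2 = 45
Σ LCP = 0 + 1 + 0 + 0 + 0 + 0 + 1 + 0 + 1 = 3
distinct = 45 − 3 = 42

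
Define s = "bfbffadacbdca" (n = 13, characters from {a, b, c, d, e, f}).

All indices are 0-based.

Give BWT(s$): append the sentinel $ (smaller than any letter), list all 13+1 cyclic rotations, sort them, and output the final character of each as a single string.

acdfc$fdaabfbb

rank  rotation        last
    0  $bfbffadacbdca  a
    1  a$bfbffadacbdc  c
    2  acbdca$bfbffad  d
    3  adacbdca$bfbff  f
    4  bdca$bfbffadac  c
    5  bfbffadacbdca$  $
    6  bffadacbdca$bf  f
    7  ca$bfbffadacbd  d
    8  cbdca$bfbffada  a
    9  dacbdca$bfbffa  a
   10  dca$bfbffadacb  b
   11  fadacbdca$bfbf  f
   12  fbffadacbdca$b  b
   13  ffadacbdca$bfb  b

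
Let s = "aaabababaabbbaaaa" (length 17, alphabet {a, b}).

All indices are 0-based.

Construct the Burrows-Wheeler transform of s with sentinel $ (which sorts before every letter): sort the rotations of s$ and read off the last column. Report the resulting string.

rank  rotation            last
    0  $aaabababaabbbaaaa  a
    1  a$aaabababaabbbaaa  a
    2  aa$aaabababaabbbaa  a
    3  aaa$aaabababaabbba  a
    4  aaaa$aaabababaabbb  b
    5  aaabababaabbbaaaa$  $
    6  aabababaabbbaaaa$a  a
    7  aabbbaaaa$aaababab  b
    8  abaabbbaaaa$aaabab  b
    9  ababaabbbaaaa$aaab  b
   10  abababaabbbaaaa$aa  a
   11  abbbaaaa$aaabababa  a
   12  baaaa$aaabababaabb  b
   13  baabbbaaaa$aaababa  a
   14  babaabbbaaaa$aaaba  a
   15  bababaabbbaaaa$aaa  a
   16  bbaaaa$aaabababaab  b
   17  bbbaaaa$aaabababaa  a

aaaab$abbbaabaaaba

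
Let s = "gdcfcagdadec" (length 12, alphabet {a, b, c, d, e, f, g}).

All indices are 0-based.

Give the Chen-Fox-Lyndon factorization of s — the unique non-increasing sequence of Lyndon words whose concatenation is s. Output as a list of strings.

["g", "d", "cf", "c", "agd", "adec"]

emit factor 1: 'g' (i=0, period=1)
emit factor 2: 'd' (i=1, period=1)
emit factor 3: 'cf' (i=2, period=2)
emit factor 4: 'c' (i=4, period=1)
emit factor 5: 'agd' (i=5, period=3)
emit factor 6: 'adec' (i=8, period=4)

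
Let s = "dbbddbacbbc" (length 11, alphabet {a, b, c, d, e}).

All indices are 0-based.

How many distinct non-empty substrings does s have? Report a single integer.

57

rank | idx | suffix
   0 |   6 | acbbc
   1 |   5 | bacbbc
   2 |   8 | bbc
   3 |   1 | bbddbacbbc
   4 |   9 | bc
   5 |   2 | bddbacbbc
   6 |  10 | c
   7 |   7 | cbbc
   8 |   4 | dbacbbc
   9 |   0 | dbbddbacbbc
  10 |   3 | ddbacbbc

SA = [6, 5, 8, 1, 9, 2, 10, 7, 4, 0, 3]
[i] adj suffixes → lcp
  [1] 6/5 → 0 ('')
  [2] 5/8 → 1 ('b')
  [3] 8/1 → 2 ('bb')
  [4] 1/9 → 1 ('b')
  [5] 9/2 → 1 ('b')
  [6] 2/10 → 0 ('')
  [7] 10/7 → 1 ('c')
  [8] 7/4 → 0 ('')
  [9] 4/0 → 2 ('db')
  [10] 0/3 → 1 ('d')

n(n+1)/2 = 11·12/2 = 66
Σ LCP = 0 + 0 + 1 + 2 + 1 + 1 + 0 + 1 + 0 + 2 + 1 = 9
distinct = 66 − 9 = 57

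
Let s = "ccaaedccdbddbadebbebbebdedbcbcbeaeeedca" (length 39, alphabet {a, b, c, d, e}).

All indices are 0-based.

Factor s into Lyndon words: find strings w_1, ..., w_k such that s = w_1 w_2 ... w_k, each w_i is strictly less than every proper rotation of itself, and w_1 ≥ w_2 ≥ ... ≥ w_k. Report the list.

emit factor 1: 'c' (i=0, period=1)
emit factor 2: 'c' (i=1, period=1)
emit factor 3: 'aaedccdbddbadebbebbebdedbcbcbeaeeedc' (i=2, period=36)
emit factor 4: 'a' (i=38, period=1)

["c", "c", "aaedccdbddbadebbebbebdedbcbcbeaeeedc", "a"]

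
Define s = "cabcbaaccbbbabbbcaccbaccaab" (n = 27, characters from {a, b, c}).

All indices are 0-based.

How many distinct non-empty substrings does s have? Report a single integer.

331

sorted suffixes:
  #0 SA[0]=24  'aab'
  #1 SA[1]=5  'aaccbbbabbbcaccbaccaab'
  #2 SA[2]=25  'ab'
  #3 SA[3]=12  'abbbcaccbaccaab'
  #4 SA[4]=1  'abcbaaccbbbabbbcaccbaccaab'
  #5 SA[5]=21  'accaab'
  #6 SA[6]=17  'accbaccaab'
  #7 SA[7]=6  'accbbbabbbcaccbaccaab'
  #8 SA[8]=26  'b'
  #9 SA[9]=4  'baaccbbbabbbcaccbaccaab'
  #10 SA[10]=11  'babbbcaccbaccaab'
  #11 SA[11]=20  'baccaab'
  #12 SA[12]=10  'bbabbbcaccbaccaab'
  #13 SA[13]=9  'bbbabbbcaccbaccaab'
  #14 SA[14]=13  'bbbcaccbaccaab'
  #15 SA[15]=14  'bbcaccbaccaab'
  #16 SA[16]=15  'bcaccbaccaab'
  #17 SA[17]=2  'bcbaaccbbbabbbcaccbaccaab'
  #18 SA[18]=23  'caab'
  #19 SA[19]=0  'cabcbaaccbbbabbbcaccbaccaab'
  #20 SA[20]=16  'caccbaccaab'
  #21 SA[21]=3  'cbaaccbbbabbbcaccbaccaab'
  #22 SA[22]=19  'cbaccaab'
  #23 SA[23]=8  'cbbbabbbcaccbaccaab'
  #24 SA[24]=22  'ccaab'
  #25 SA[25]=18  'ccbaccaab'
  #26 SA[26]=7  'ccbbbabbbcaccbaccaab'

SA = [24, 5, 25, 12, 1, 21, 17, 6, 26, 4, 11, 20, 10, 9, 13, 14, 15, 2, 23, 0, 16, 3, 19, 8, 22, 18, 7]
rank  pair      lcp
   1  s[24:],s[5:]  2  'aa'
   2  s[5:],s[25:]  1  'a'
   3  s[25:],s[12:]  2  'ab'
   4  s[12:],s[1:]  2  'ab'
   5  s[1:],s[21:]  1  'a'
   6  s[21:],s[17:]  3  'acc'
   7  s[17:],s[6:]  4  'accb'
   8  s[6:],s[26:]  0  ''
   9  s[26:],s[4:]  1  'b'
  10  s[4:],s[11:]  2  'ba'
  11  s[11:],s[20:]  2  'ba'
  12  s[20:],s[10:]  1  'b'
  13  s[10:],s[9:]  2  'bb'
  14  s[9:],s[13:]  3  'bbb'
  15  s[13:],s[14:]  2  'bb'
  16  s[14:],s[15:]  1  'b'
  17  s[15:],s[2:]  2  'bc'
  18  s[2:],s[23:]  0  ''
  19  s[23:],s[0:]  2  'ca'
  20  s[0:],s[16:]  2  'ca'
  21  s[16:],s[3:]  1  'c'
  22  s[3:],s[19:]  3  'cba'
  23  s[19:],s[8:]  2  'cb'
  24  s[8:],s[22:]  1  'c'
  25  s[22:],s[18:]  2  'cc'
  26  s[18:],s[7:]  3  'ccb'

n(n+1)/2 = 27·28/2 = 378
Σ LCP = 0 + 2 + 1 + 2 + 2 + 1 + 3 + 4 + 0 + 1 + 2 + 2 + 1 + 2 + 3 + 2 + 1 + 2 + 0 + 2 + 2 + 1 + 3 + 2 + 1 + 2 + 3 = 47
distinct = 378 − 47 = 331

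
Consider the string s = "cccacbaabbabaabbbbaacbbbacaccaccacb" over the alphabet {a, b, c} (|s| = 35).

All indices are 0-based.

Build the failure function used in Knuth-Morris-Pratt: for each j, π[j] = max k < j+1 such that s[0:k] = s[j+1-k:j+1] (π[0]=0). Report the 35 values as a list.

[0, 1, 2, 0, 1, 0, 0, 0, 0, 0, 0, 0, 0, 0, 0, 0, 0, 0, 0, 0, 1, 0, 0, 0, 0, 1, 0, 1, 2, 0, 1, 2, 0, 1, 0]

π[0] = 0
j=1 s[j]='c': π[1]=1 (border 'c')
j=2 s[j]='c': π[2]=2 (border 'cc')
j=3 s[j]='a': k: 2→1→0; π[3]=0 (border '')
j=4 s[j]='c': π[4]=1 (border 'c')
j=5 s[j]='b': k: 1→0; π[5]=0 (border '')
j=6 s[j]='a': π[6]=0 (border '')
j=7 s[j]='a': π[7]=0 (border '')
j=8 s[j]='b': π[8]=0 (border '')
j=9 s[j]='b': π[9]=0 (border '')
j=10 s[j]='a': π[10]=0 (border '')
j=11 s[j]='b': π[11]=0 (border '')
j=12 s[j]='a': π[12]=0 (border '')
j=13 s[j]='a': π[13]=0 (border '')
j=14 s[j]='b': π[14]=0 (border '')
j=15 s[j]='b': π[15]=0 (border '')
j=16 s[j]='b': π[16]=0 (border '')
j=17 s[j]='b': π[17]=0 (border '')
j=18 s[j]='a': π[18]=0 (border '')
j=19 s[j]='a': π[19]=0 (border '')
j=20 s[j]='c': π[20]=1 (border 'c')
j=21 s[j]='b': k: 1→0; π[21]=0 (border '')
j=22 s[j]='b': π[22]=0 (border '')
j=23 s[j]='b': π[23]=0 (border '')
j=24 s[j]='a': π[24]=0 (border '')
j=25 s[j]='c': π[25]=1 (border 'c')
j=26 s[j]='a': k: 1→0; π[26]=0 (border '')
j=27 s[j]='c': π[27]=1 (border 'c')
j=28 s[j]='c': π[28]=2 (border 'cc')
j=29 s[j]='a': k: 2→1→0; π[29]=0 (border '')
j=30 s[j]='c': π[30]=1 (border 'c')
j=31 s[j]='c': π[31]=2 (border 'cc')
j=32 s[j]='a': k: 2→1→0; π[32]=0 (border '')
j=33 s[j]='c': π[33]=1 (border 'c')
j=34 s[j]='b': k: 1→0; π[34]=0 (border '')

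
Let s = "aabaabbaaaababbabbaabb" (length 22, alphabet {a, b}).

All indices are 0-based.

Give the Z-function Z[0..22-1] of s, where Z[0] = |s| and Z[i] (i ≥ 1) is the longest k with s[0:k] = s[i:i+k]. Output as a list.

Z[0]=22
i=1: i≥r, start 0; Z[1]=1 grow→box=[1,2)
i=2: i≥r, start 0; Z[2]=0
i=3: i≥r, start 0; Z[3]=3 grow→box=[3,6)
i=4: min(r-i=2, Z[1]=1)=1; Z[4]=1
i=5: min(r-i=1, Z[2]=0)=0; Z[5]=0
i=6: i≥r, start 0; Z[6]=0
i=7: i≥r, start 0; Z[7]=2 grow→box=[7,9)
i=8: min(r-i=1, Z[1]=1)=1; Z[8]=2 grow→box=[8,10)
i=9: min(r-i=1, Z[1]=1)=1; Z[9]=4 grow→box=[9,13)
i=10: min(r-i=3, Z[1]=1)=1; Z[10]=1
i=11: min(r-i=2, Z[2]=0)=0; Z[11]=0
i=12: min(r-i=1, Z[3]=3)=1; Z[12]=1
i=13: i≥r, start 0; Z[13]=0
i=14: i≥r, start 0; Z[14]=0
i=15: i≥r, start 0; Z[15]=1 grow→box=[15,16)
i=16: i≥r, start 0; Z[16]=0
i=17: i≥r, start 0; Z[17]=0
i=18: i≥r, start 0; Z[18]=3 grow→box=[18,21)
i=19: min(r-i=2, Z[1]=1)=1; Z[19]=1
i=20: min(r-i=1, Z[2]=0)=0; Z[20]=0
i=21: i≥r, start 0; Z[21]=0

[22, 1, 0, 3, 1, 0, 0, 2, 2, 4, 1, 0, 1, 0, 0, 1, 0, 0, 3, 1, 0, 0]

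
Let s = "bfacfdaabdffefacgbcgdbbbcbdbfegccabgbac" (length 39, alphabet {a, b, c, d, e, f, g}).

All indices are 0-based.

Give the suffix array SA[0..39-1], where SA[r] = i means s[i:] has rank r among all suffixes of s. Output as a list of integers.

sorted suffixes:
  #0 SA[0]=6  'aabdffefacgbcgdbbbcbdbfegccabgbac'
  #1 SA[1]=7  'abdffefacgbcgdbbbcbdbfegccabgbac'
  #2 SA[2]=33  'abgbac'
  #3 SA[3]=37  'ac'
  #4 SA[4]=2  'acfdaabdffefacgbcgdbbbcbdbfegccabgbac'
  #5 SA[5]=14  'acgbcgdbbbcbdbfegccabgbac'
  #6 SA[6]=36  'bac'
  #7 SA[7]=21  'bbbcbdbfegccabgbac'
  #8 SA[8]=22  'bbcbdbfegccabgbac'
  #9 SA[9]=23  'bcbdbfegccabgbac'
  #10 SA[10]=17  'bcgdbbbcbdbfegccabgbac'
  #11 SA[11]=25  'bdbfegccabgbac'
  #12 SA[12]=8  'bdffefacgbcgdbbbcbdbfegccabgbac'
  #13 SA[13]=0  'bfacfdaabdffefacgbcgdbbbcbdbfegccabgbac'
  #14 SA[14]=27  'bfegccabgbac'
  #15 SA[15]=34  'bgbac'
  #16 SA[16]=38  'c'
  #17 SA[17]=32  'cabgbac'
  #18 SA[18]=24  'cbdbfegccabgbac'
  #19 SA[19]=31  'ccabgbac'
  #20 SA[20]=3  'cfdaabdffefacgbcgdbbbcbdbfegccabgbac'
  #21 SA[21]=15  'cgbcgdbbbcbdbfegccabgbac'
  #22 SA[22]=18  'cgdbbbcbdbfegccabgbac'
  #23 SA[23]=5  'daabdffefacgbcgdbbbcbdbfegccabgbac'
  #24 SA[24]=20  'dbbbcbdbfegccabgbac'
  #25 SA[25]=26  'dbfegccabgbac'
  #26 SA[26]=9  'dffefacgbcgdbbbcbdbfegccabgbac'
  #27 SA[27]=12  'efacgbcgdbbbcbdbfegccabgbac'
  #28 SA[28]=29  'egccabgbac'
  #29 SA[29]=1  'facfdaabdffefacgbcgdbbbcbdbfegccabgbac'
  #30 SA[30]=13  'facgbcgdbbbcbdbfegccabgbac'
  #31 SA[31]=4  'fdaabdffefacgbcgdbbbcbdbfegccabgbac'
  #32 SA[32]=11  'fefacgbcgdbbbcbdbfegccabgbac'
  #33 SA[33]=28  'fegccabgbac'
  #34 SA[34]=10  'ffefacgbcgdbbbcbdbfegccabgbac'
  #35 SA[35]=35  'gbac'
  #36 SA[36]=16  'gbcgdbbbcbdbfegccabgbac'
  #37 SA[37]=30  'gccabgbac'
  #38 SA[38]=19  'gdbbbcbdbfegccabgbac'

[6, 7, 33, 37, 2, 14, 36, 21, 22, 23, 17, 25, 8, 0, 27, 34, 38, 32, 24, 31, 3, 15, 18, 5, 20, 26, 9, 12, 29, 1, 13, 4, 11, 28, 10, 35, 16, 30, 19]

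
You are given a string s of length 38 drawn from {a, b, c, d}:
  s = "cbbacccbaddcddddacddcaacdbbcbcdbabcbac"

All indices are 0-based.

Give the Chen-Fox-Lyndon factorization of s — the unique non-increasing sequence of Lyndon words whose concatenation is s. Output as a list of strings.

["c", "b", "b", "acccbaddcddddacddc", "aacdbbcbcdbabcbac"]

emit factor 1: 'c' (i=0, period=1)
emit factor 2: 'b' (i=1, period=1)
emit factor 3: 'b' (i=2, period=1)
emit factor 4: 'acccbaddcddddacddc' (i=3, period=18)
emit factor 5: 'aacdbbcbcdbabcbac' (i=21, period=17)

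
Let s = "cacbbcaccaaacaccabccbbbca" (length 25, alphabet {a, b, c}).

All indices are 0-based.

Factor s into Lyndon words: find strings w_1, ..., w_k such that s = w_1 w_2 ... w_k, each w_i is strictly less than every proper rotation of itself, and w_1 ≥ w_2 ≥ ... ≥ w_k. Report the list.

["c", "acbbcacc", "aaacaccabccbbbc", "a"]

emit factor 1: 'c' (i=0, period=1)
emit factor 2: 'acbbcacc' (i=1, period=8)
emit factor 3: 'aaacaccabccbbbc' (i=9, period=15)
emit factor 4: 'a' (i=24, period=1)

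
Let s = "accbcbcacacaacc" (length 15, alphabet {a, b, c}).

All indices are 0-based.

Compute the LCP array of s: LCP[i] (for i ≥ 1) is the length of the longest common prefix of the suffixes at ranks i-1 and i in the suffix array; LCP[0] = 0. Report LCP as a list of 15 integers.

sorted suffixes:
  #0 SA[0]=11  'aacc'
  #1 SA[1]=9  'acaacc'
  #2 SA[2]=7  'acacaacc'
  #3 SA[3]=12  'acc'
  #4 SA[4]=0  'accbcbcacacaacc'
  #5 SA[5]=5  'bcacacaacc'
  #6 SA[6]=3  'bcbcacacaacc'
  #7 SA[7]=14  'c'
  #8 SA[8]=10  'caacc'
  #9 SA[9]=8  'cacaacc'
  #10 SA[10]=6  'cacacaacc'
  #11 SA[11]=4  'cbcacacaacc'
  #12 SA[12]=2  'cbcbcacacaacc'
  #13 SA[13]=13  'cc'
  #14 SA[14]=1  'ccbcbcacacaacc'

SA = [11, 9, 7, 12, 0, 5, 3, 14, 10, 8, 6, 4, 2, 13, 1]
[i] adj suffixes → lcp
  [1] 11/9 → 1 ('a')
  [2] 9/7 → 3 ('aca')
  [3] 7/12 → 2 ('ac')
  [4] 12/0 → 3 ('acc')
  [5] 0/5 → 0 ('')
  [6] 5/3 → 2 ('bc')
  [7] 3/14 → 0 ('')
  [8] 14/10 → 1 ('c')
  [9] 10/8 → 2 ('ca')
  [10] 8/6 → 4 ('caca')
  [11] 6/4 → 1 ('c')
  [12] 4/2 → 3 ('cbc')
  [13] 2/13 → 1 ('c')
  [14] 13/1 → 2 ('cc')

[0, 1, 3, 2, 3, 0, 2, 0, 1, 2, 4, 1, 3, 1, 2]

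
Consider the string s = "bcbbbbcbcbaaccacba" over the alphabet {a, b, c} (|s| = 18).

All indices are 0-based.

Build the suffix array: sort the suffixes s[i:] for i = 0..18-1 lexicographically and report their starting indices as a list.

[17, 10, 14, 11, 16, 9, 2, 3, 4, 7, 0, 5, 13, 15, 8, 1, 6, 12]

sorted suffixes:
  #0 SA[0]=17  'a'
  #1 SA[1]=10  'aaccacba'
  #2 SA[2]=14  'acba'
  #3 SA[3]=11  'accacba'
  #4 SA[4]=16  'ba'
  #5 SA[5]=9  'baaccacba'
  #6 SA[6]=2  'bbbbcbcbaaccacba'
  #7 SA[7]=3  'bbbcbcbaaccacba'
  #8 SA[8]=4  'bbcbcbaaccacba'
  #9 SA[9]=7  'bcbaaccacba'
  #10 SA[10]=0  'bcbbbbcbcbaaccacba'
  #11 SA[11]=5  'bcbcbaaccacba'
  #12 SA[12]=13  'cacba'
  #13 SA[13]=15  'cba'
  #14 SA[14]=8  'cbaaccacba'
  #15 SA[15]=1  'cbbbbcbcbaaccacba'
  #16 SA[16]=6  'cbcbaaccacba'
  #17 SA[17]=12  'ccacba'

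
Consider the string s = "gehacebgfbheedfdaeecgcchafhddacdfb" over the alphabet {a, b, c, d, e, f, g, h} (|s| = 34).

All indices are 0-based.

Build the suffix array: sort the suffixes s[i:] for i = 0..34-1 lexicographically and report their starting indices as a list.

[29, 3, 16, 24, 33, 6, 9, 21, 30, 4, 19, 22, 28, 15, 27, 31, 13, 5, 18, 12, 17, 11, 1, 32, 8, 14, 25, 20, 0, 7, 2, 23, 26, 10]

rank→(start, suffix):
  0 → (29, 'acdfb')
  1 → (3, 'acebgfbheedfdaeecgcchafhddacdfb')
  2 → (16, 'aeecgcchafhddacdfb')
  3 → (24, 'afhddacdfb')
  4 → (33, 'b')
  5 → (6, 'bgfbheedfdaeecgcchafhddacdfb')
  6 → (9, 'bheedfdaeecgcchafhddacdfb')
  7 → (21, 'cchafhddacdfb')
  8 → (30, 'cdfb')
  9 → (4, 'cebgfbheedfdaeecgcchafhddacdfb')
  10 → (19, 'cgcchafhddacdfb')
  11 → (22, 'chafhddacdfb')
  12 → (28, 'dacdfb')
  13 → (15, 'daeecgcchafhddacdfb')
  14 → (27, 'ddacdfb')
  15 → (31, 'dfb')
  16 → (13, 'dfdaeecgcchafhddacdfb')
  17 → (5, 'ebgfbheedfdaeecgcchafhddacdfb')
  18 → (18, 'ecgcchafhddacdfb')
  19 → (12, 'edfdaeecgcchafhddacdfb')
  20 → (17, 'eecgcchafhddacdfb')
  21 → (11, 'eedfdaeecgcchafhddacdfb')
  22 → (1, 'ehacebgfbheedfdaeecgcchafhddacdfb')
  23 → (32, 'fb')
  24 → (8, 'fbheedfdaeecgcchafhddacdfb')
  25 → (14, 'fdaeecgcchafhddacdfb')
  26 → (25, 'fhddacdfb')
  27 → (20, 'gcchafhddacdfb')
  28 → (0, 'gehacebgfbheedfdaeecgcchafhddacdfb')
  29 → (7, 'gfbheedfdaeecgcchafhddacdfb')
  30 → (2, 'hacebgfbheedfdaeecgcchafhddacdfb')
  31 → (23, 'hafhddacdfb')
  32 → (26, 'hddacdfb')
  33 → (10, 'heedfdaeecgcchafhddacdfb')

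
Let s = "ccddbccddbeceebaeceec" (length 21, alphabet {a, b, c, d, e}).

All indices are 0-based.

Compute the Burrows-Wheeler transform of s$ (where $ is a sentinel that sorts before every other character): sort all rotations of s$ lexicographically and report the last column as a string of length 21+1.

cbedde$bcceeddcceebacc

rank  rotation                last
    0  $ccddbccddbeceebaeceec  c
    1  aeceec$ccddbccddbeceeb  b
    2  baeceec$ccddbccddbecee  e
    3  bccddbeceebaeceec$ccdd  d
    4  beceebaeceec$ccddbccdd  d
    5  c$ccddbccddbeceebaecee  e
    6  ccddbccddbeceebaeceec$  $
    7  ccddbeceebaeceec$ccddb  b
    8  cddbccddbeceebaeceec$c  c
    9  cddbeceebaeceec$ccddbc  c
   10  ceebaeceec$ccddbccddbe  e
   11  ceec$ccddbccddbeceebae  e
   12  dbccddbeceebaeceec$ccd  d
   13  dbeceebaeceec$ccddbccd  d
   14  ddbccddbeceebaeceec$cc  c
   15  ddbeceebaeceec$ccddbcc  c
   16  ebaeceec$ccddbccddbece  e
   17  ec$ccddbccddbeceebaece  e
   18  eceebaeceec$ccddbccddb  b
   19  eceec$ccddbccddbeceeba  a
   20  eebaeceec$ccddbccddbec  c
   21  eec$ccddbccddbeceebaec  c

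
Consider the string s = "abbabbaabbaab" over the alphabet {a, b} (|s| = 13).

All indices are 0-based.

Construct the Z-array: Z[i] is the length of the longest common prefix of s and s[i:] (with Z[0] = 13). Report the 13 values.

[13, 0, 0, 4, 0, 0, 1, 4, 0, 0, 1, 2, 0]

Z[0]=13
i=1: outside box; Z[1]=0
i=2: outside box; Z[2]=0
i=3: outside box; Z[3]=4 grow→box=[3,7)
i=4: min(r-i=3, Z[1]=0)=0; Z[4]=0
i=5: min(r-i=2, Z[2]=0)=0; Z[5]=0
i=6: min(r-i=1, Z[3]=4)=1; Z[6]=1
i=7: outside box; Z[7]=4 grow→box=[7,11)
i=8: min(r-i=3, Z[1]=0)=0; Z[8]=0
i=9: min(r-i=2, Z[2]=0)=0; Z[9]=0
i=10: min(r-i=1, Z[3]=4)=1; Z[10]=1
i=11: outside box; Z[11]=2 grow→box=[11,13)
i=12: min(r-i=1, Z[1]=0)=0; Z[12]=0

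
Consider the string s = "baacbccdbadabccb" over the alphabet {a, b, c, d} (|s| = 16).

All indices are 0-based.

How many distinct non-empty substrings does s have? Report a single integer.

sorted suffixes:
  #0 SA[0]=1  'aacbccdbadabccb'
  #1 SA[1]=11  'abccb'
  #2 SA[2]=2  'acbccdbadabccb'
  #3 SA[3]=9  'adabccb'
  #4 SA[4]=15  'b'
  #5 SA[5]=0  'baacbccdbadabccb'
  #6 SA[6]=8  'badabccb'
  #7 SA[7]=12  'bccb'
  #8 SA[8]=4  'bccdbadabccb'
  #9 SA[9]=14  'cb'
  #10 SA[10]=3  'cbccdbadabccb'
  #11 SA[11]=13  'ccb'
  #12 SA[12]=5  'ccdbadabccb'
  #13 SA[13]=6  'cdbadabccb'
  #14 SA[14]=10  'dabccb'
  #15 SA[15]=7  'dbadabccb'

SA = [1, 11, 2, 9, 15, 0, 8, 12, 4, 14, 3, 13, 5, 6, 10, 7]
i: (SA[i-1],SA[i]) lcp shared
  1: (1,11) 1 'a'
  2: (11,2) 1 'a'
  3: (2,9) 1 'a'
  4: (9,15) 0 ''
  5: (15,0) 1 'b'
  6: (0,8) 2 'ba'
  7: (8,12) 1 'b'
  8: (12,4) 3 'bcc'
  9: (4,14) 0 ''
  10: (14,3) 2 'cb'
  11: (3,13) 1 'c'
  12: (13,5) 2 'cc'
  13: (5,6) 1 'c'
  14: (6,10) 0 ''
  15: (10,7) 1 'd'

n(n+1)/2 = 16·17/2 = 136
Σ LCP = 0 + 1 + 1 + 1 + 0 + 1 + 2 + 1 + 3 + 0 + 2 + 1 + 2 + 1 + 0 + 1 = 17
distinct = 136 − 17 = 119

119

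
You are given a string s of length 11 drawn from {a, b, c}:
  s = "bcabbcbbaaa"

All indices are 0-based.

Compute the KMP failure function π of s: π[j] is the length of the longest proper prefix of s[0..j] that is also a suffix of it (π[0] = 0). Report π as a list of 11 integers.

π[0] = 0
j=1 s[j]='c': π[1]=0 (border '')
j=2 s[j]='a': π[2]=0 (border '')
j=3 s[j]='b': π[3]=1 (border 'b')
j=4 s[j]='b': k: 1→0; π[4]=1 (border 'b')
j=5 s[j]='c': π[5]=2 (border 'bc')
j=6 s[j]='b': k: 2→0; π[6]=1 (border 'b')
j=7 s[j]='b': k: 1→0; π[7]=1 (border 'b')
j=8 s[j]='a': k: 1→0; π[8]=0 (border '')
j=9 s[j]='a': π[9]=0 (border '')
j=10 s[j]='a': π[10]=0 (border '')

[0, 0, 0, 1, 1, 2, 1, 1, 0, 0, 0]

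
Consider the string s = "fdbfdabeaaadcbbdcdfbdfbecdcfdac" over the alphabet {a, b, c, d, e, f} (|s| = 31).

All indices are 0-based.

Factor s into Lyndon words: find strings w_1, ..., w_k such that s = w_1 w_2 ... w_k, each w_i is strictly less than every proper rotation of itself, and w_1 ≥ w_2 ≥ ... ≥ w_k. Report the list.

["f", "d", "bfd", "abe", "aaadcbbdcdfbdfbecdcfdac"]

emit factor 1: 'f' (i=0, period=1)
emit factor 2: 'd' (i=1, period=1)
emit factor 3: 'bfd' (i=2, period=3)
emit factor 4: 'abe' (i=5, period=3)
emit factor 5: 'aaadcbbdcdfbdfbecdcfdac' (i=8, period=23)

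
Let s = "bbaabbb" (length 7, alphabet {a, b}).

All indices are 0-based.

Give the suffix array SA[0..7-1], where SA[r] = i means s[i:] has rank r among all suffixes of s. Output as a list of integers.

[2, 3, 6, 1, 5, 0, 4]

sorted suffixes:
  #0 SA[0]=2  'aabbb'
  #1 SA[1]=3  'abbb'
  #2 SA[2]=6  'b'
  #3 SA[3]=1  'baabbb'
  #4 SA[4]=5  'bb'
  #5 SA[5]=0  'bbaabbb'
  #6 SA[6]=4  'bbb'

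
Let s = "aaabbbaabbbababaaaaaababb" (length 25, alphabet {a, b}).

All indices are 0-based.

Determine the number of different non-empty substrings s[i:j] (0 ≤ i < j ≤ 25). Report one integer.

rank | idx | suffix
   0 |  15 | aaaaaababb
   1 |  16 | aaaaababb
   2 |  17 | aaaababb
   3 |  18 | aaababb
   4 |   0 | aaabbbaabbbababaaaaaababb
   5 |  19 | aababb
   6 |   1 | aabbbaabbbababaaaaaababb
   7 |   6 | aabbbababaaaaaababb
   8 |  13 | abaaaaaababb
   9 |  11 | ababaaaaaababb
  10 |  20 | ababb
  11 |  22 | abb
  12 |   2 | abbbaabbbababaaaaaababb
  13 |   7 | abbbababaaaaaababb
  14 |  24 | b
  15 |  14 | baaaaaababb
  16 |   5 | baabbbababaaaaaababb
  17 |  12 | babaaaaaababb
  18 |  10 | bababaaaaaababb
  19 |  21 | babb
  20 |  23 | bb
  21 |   4 | bbaabbbababaaaaaababb
  22 |   9 | bbababaaaaaababb
  23 |   3 | bbbaabbbababaaaaaababb
  24 |   8 | bbbababaaaaaababb

SA = [15, 16, 17, 18, 0, 19, 1, 6, 13, 11, 20, 22, 2, 7, 24, 14, 5, 12, 10, 21, 23, 4, 9, 3, 8]
rank  pair      lcp
   1  s[15:],s[16:]  5  'aaaaa'
   2  s[16:],s[17:]  4  'aaaa'
   3  s[17:],s[18:]  3  'aaa'
   4  s[18:],s[0:]  4  'aaab'
   5  s[0:],s[19:]  2  'aa'
   6  s[19:],s[1:]  3  'aab'
   7  s[1:],s[6:]  6  'aabbba'
   8  s[6:],s[13:]  1  'a'
   9  s[13:],s[11:]  3  'aba'
  10  s[11:],s[20:]  4  'abab'
  11  s[20:],s[22:]  2  'ab'
  12  s[22:],s[2:]  3  'abb'
  13  s[2:],s[7:]  5  'abbba'
  14  s[7:],s[24:]  0  ''
  15  s[24:],s[14:]  1  'b'
  16  s[14:],s[5:]  3  'baa'
  17  s[5:],s[12:]  2  'ba'
  18  s[12:],s[10:]  4  'baba'
  19  s[10:],s[21:]  3  'bab'
  20  s[21:],s[23:]  1  'b'
  21  s[23:],s[4:]  2  'bb'
  22  s[4:],s[9:]  3  'bba'
  23  s[9:],s[3:]  2  'bb'
  24  s[3:],s[8:]  4  'bbba'

n(n+1)/2 = 25·26/2 = 325
Σ LCP = 0 + 5 + 4 + 3 + 4 + 2 + 3 + 6 + 1 + 3 + 4 + 2 + 3 + 5 + 0 + 1 + 3 + 2 + 4 + 3 + 1 + 2 + 3 + 2 + 4 = 70
distinct = 325 − 70 = 255

255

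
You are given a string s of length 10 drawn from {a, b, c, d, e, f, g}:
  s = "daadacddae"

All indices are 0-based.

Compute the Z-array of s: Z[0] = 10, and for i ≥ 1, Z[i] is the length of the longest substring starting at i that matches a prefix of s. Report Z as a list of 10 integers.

Z[0]=10
i=1: fresh scan; Z[1]=0
i=2: fresh scan; Z[2]=0
i=3: fresh scan; Z[3]=2 grow→box=[3,5)
i=4: min(r-i=1, Z[1]=0)=0; Z[4]=0
i=5: fresh scan; Z[5]=0
i=6: fresh scan; Z[6]=1 grow→box=[6,7)
i=7: fresh scan; Z[7]=2 grow→box=[7,9)
i=8: min(r-i=1, Z[1]=0)=0; Z[8]=0
i=9: fresh scan; Z[9]=0

[10, 0, 0, 2, 0, 0, 1, 2, 0, 0]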